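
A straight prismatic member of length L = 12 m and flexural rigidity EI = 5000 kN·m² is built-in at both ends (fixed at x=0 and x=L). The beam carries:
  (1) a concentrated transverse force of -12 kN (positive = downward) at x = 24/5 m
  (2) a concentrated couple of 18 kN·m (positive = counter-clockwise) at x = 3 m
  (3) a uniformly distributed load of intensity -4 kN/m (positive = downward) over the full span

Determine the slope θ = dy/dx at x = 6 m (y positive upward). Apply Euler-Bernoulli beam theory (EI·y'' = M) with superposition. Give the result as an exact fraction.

Load 1 — point force P=-12 kN at a=24/5 m (b=L-a=36/5):
  θ_1 = Pa²(L-x)(2bL-(3b+a)(L-x))/(2L³EI)  [x>a] = (-12)·(24/5)²·(12-6)·(2·(36/5)·12-(3·(36/5)+(24/5))·(12-6))/(2·12³·5000) = -108/78125 rad
Load 2 — applied couple M₀=18 kN·m at a=3 m (b=L-a=9):
  θ_2 = (R_Ax²/2 - M_Ax - M₀(x-a))/EI  [x>a] with R_A=27/16, M_A=-27/8 = ((27/16)·6²/2 - (-27/8)·6 - 18·(6-3))/5000 = -27/40000 rad
Load 3 — uniform load w=-4 kN/m over full span:
  θ_3 = -wx(L-x)(L-2x)/(12EI) = -(-4)·6·(12-6)·(12-2·6)/(12·5000) = 0 rad
Superposition: θ = Σ θ_i = -10287/5000000 rad ≈ -0.002057 rad

θ(6) = -10287/5000000 rad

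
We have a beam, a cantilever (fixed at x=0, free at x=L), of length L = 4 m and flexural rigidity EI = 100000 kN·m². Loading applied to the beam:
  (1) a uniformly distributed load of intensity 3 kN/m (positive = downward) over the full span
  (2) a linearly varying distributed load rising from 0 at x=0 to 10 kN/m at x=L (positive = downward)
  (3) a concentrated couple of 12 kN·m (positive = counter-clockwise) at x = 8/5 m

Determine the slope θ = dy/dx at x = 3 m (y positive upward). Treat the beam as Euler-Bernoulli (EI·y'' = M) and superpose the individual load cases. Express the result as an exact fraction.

θ(3) = -7259/8000000 rad

Load 1 — uniform load w=3 kN/m over full span:
  θ_1 = -wx(x²-3Lx+3L²)/(6EI) = -3·3·(3²-3·4·3+3·4²)/(6·100000) = -63/200000 rad
Load 2 — triangular load w₀=10 kN/m (0→w₀ over full span):
  θ_2 = (w₀Lx²/4-w₀L²x/3-w₀x⁴/(24L))/EI = (10·4·3²/4-10·4²·3/3-10·3⁴/(24·4))/100000 = -251/320000 rad
Load 3 — applied couple M₀=12 kN·m at a=8/5 m (b=L-a=12/5):
  θ_3 = M₀a/EI  [x>a] = 12·(8/5)/100000 = 3/15625 rad
Superposition: θ = Σ θ_i = -7259/8000000 rad ≈ -0.000907 rad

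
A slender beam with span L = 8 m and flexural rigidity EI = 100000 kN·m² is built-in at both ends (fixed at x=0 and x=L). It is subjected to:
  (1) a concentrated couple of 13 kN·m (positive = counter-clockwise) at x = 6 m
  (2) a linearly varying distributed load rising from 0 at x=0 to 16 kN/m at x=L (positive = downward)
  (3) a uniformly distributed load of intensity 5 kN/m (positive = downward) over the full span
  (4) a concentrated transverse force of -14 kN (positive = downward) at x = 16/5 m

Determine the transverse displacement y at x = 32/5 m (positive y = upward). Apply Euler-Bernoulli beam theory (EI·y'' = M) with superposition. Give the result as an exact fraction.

Load 1 — applied couple M₀=13 kN·m at a=6 m (b=L-a=2):
  y_1 = (R_Ax³/6 - M_Ax²/2 - M₀(x-a)²/2)/EI  [x>a] with R_A=117/64, M_A=65/16 = ((117/64)·(32/5)³/6 - (65/16)·(32/5)²/2 - 13·((32/5)-6)²/2)/100000 = -273/6250000 m
Load 2 — triangular load w₀=16 kN/m (0→w₀ over full span):
  y_2 = -w₀x²(L-x)²(x+2L)/(120LEI) = -16·(32/5)²·(8-(32/5))²·((32/5)+2·8)/(120·8·100000) = -57344/146484375 m
Load 3 — uniform load w=5 kN/m over full span:
  y_3 = -wx²(L-x)²/(24EI) = -5·(32/5)²·(8-(32/5))²/(24·100000) = -256/1171875 m
Load 4 — point force P=-14 kN at a=16/5 m (b=L-a=24/5):
  y_4 = -Pa²(L-x)²(3bL-(3b+a)(L-x))/(6L³EI)  [x>a] = -(-14)·(16/5)²·(8-(32/5))²·(3·(24/5)·8-(3·(24/5)+(16/5))·(8-(32/5)))/(6·8³·100000) = 15232/146484375 m
Superposition: y = Σ y_i = -429389/781250000 m ≈ -0.000550 m

y(32/5) = -429389/781250000 m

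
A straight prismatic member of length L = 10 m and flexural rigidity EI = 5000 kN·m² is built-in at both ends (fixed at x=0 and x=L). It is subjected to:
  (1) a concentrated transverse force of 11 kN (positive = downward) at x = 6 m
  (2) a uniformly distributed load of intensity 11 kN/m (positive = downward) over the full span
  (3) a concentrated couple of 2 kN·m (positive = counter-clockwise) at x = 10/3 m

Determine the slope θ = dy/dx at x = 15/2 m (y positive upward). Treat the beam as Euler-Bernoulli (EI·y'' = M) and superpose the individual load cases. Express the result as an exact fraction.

Load 1 — point force P=11 kN at a=6 m (b=L-a=4):
  θ_1 = Pa²(L-x)(2bL-(3b+a)(L-x))/(2L³EI)  [x>a] = 11·6²·(10-(15/2))·(2·4·10-(3·4+6)·(10-(15/2)))/(2·10³·5000) = 693/200000 rad
Load 2 — uniform load w=11 kN/m over full span:
  θ_2 = -wx(L-x)(L-2x)/(12EI) = -11·(15/2)·(10-(15/2))·(10-2·(15/2))/(12·5000) = 11/640 rad
Load 3 — applied couple M₀=2 kN·m at a=10/3 m (b=L-a=20/3):
  θ_3 = (R_Ax²/2 - M_Ax - M₀(x-a))/EI  [x>a] with R_A=4/15, M_A=0 = ((4/15)·(15/2)²/2 - 0·(15/2) - 2·((15/2)-(10/3)))/5000 = -1/6000 rad
Superposition: θ = Σ θ_i = 24583/1200000 rad ≈ 0.020486 rad

θ(15/2) = 24583/1200000 rad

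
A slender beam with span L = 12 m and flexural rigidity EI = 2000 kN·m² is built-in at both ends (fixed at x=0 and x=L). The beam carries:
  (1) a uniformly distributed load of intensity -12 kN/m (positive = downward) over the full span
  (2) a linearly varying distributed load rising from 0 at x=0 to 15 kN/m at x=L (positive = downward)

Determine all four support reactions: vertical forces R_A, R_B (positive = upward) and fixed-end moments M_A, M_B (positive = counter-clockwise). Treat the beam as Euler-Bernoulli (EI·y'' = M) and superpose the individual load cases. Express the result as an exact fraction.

R_A = -45 kN, M_A = -72 kN·m, R_B = -9 kN, M_B = 36 kN·m

Load 1 — uniform load w=-12 kN/m over full span:
  R_A = wL/2 = (-12)·12/2 = -72 kN
  M_A = wL²/12 = (-12)·12²/12 = -144 kN·m
  R_B = wL/2 = (-12)·12/2 = -72 kN
  M_B = -wL²/12 = -(-12)·12²/12 = 144 kN·m
Load 2 — triangular load w₀=15 kN/m (0→w₀ over full span):
  R_A = 3w₀L/20 = 3·15·12/20 = 27 kN
  M_A = w₀L²/30 = 15·12²/30 = 72 kN·m
  R_B = 7w₀L/20 = 7·15·12/20 = 63 kN
  M_B = -w₀L²/20 = -15·12²/20 = -108 kN·m
Superposition: R_A = -45 kN, M_A = -72 kN·m, R_B = -9 kN, M_B = 36 kN·m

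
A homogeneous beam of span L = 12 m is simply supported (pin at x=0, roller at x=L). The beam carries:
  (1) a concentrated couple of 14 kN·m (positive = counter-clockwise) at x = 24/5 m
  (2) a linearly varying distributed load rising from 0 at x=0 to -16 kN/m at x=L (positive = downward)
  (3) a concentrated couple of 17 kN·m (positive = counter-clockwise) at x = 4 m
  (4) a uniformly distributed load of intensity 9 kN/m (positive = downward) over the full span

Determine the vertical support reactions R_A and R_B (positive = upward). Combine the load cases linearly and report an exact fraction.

Load 1 — applied couple M₀=14 kN·m at a=24/5 m (b=L-a=36/5):
  R_A = M₀/L = 14/12 = 7/6 kN
  R_B = -M₀/L = -14/12 = -7/6 kN
Load 2 — triangular load w₀=-16 kN/m (0→w₀ over full span):
  R_A = w₀L/6 = (-16)·12/6 = -32 kN
  R_B = w₀L/3 = (-16)·12/3 = -64 kN
Load 3 — applied couple M₀=17 kN·m at a=4 m (b=L-a=8):
  R_A = M₀/L = 17/12 kN
  R_B = -M₀/L = -17/12 kN
Load 4 — uniform load w=9 kN/m over full span:
  R_A = wL/2 = 9·12/2 = 54 kN
  R_B = wL/2 = 9·12/2 = 54 kN
Superposition: R_A = 295/12 kN, R_B = -151/12 kN

R_A = 295/12 kN, R_B = -151/12 kN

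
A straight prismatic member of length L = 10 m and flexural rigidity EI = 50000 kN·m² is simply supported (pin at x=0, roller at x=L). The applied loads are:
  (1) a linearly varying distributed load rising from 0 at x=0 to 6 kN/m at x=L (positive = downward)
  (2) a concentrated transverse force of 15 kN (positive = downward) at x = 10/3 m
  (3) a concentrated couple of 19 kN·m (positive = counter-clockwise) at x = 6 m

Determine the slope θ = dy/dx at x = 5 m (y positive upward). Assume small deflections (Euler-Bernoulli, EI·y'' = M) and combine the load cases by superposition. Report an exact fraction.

θ(5) = 12491/54000000 rad

Load 1 — triangular load w₀=6 kN/m (0→w₀ over full span):
  θ_1 = -w₀(7L⁴-30L²x²+15x⁴)/(360LEI) = -6·(7·10⁴-30·10²·5²+15·5⁴)/(360·10·50000) = -7/48000 rad
Load 2 — point force P=15 kN at a=10/3 m (b=L-a=20/3):
  θ_2 = -Pa(2L²-6Lx+3x²+a²)/(6LEI)  [x>a] = -15·(10/3)·(2·10²-6·10·5+3·5²+(10/3)²)/(6·10·50000) = 1/4320 rad
Load 3 — applied couple M₀=19 kN·m at a=6 m (b=L-a=4):
  θ_3 = (M₀x²/(2L)+C₁)/EI  [x≤a] with C₁=M₀(3b²-L²)/(6L)=-247/15 = (19·5²/(2·10)+(-247/15))/50000 = 437/3000000 rad
Superposition: θ = Σ θ_i = 12491/54000000 rad ≈ 0.000231 rad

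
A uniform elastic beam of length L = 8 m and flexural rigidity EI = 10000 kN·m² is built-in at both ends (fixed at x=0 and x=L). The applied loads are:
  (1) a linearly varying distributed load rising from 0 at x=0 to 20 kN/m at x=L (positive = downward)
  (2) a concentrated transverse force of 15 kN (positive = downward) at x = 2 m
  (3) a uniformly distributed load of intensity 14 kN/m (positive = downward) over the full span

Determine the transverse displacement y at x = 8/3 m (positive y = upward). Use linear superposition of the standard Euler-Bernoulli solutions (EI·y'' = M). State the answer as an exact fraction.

y(8/3) = -1981/91125 m

Load 1 — triangular load w₀=20 kN/m (0→w₀ over full span):
  y_1 = -w₀x²(L-x)²(x+2L)/(120LEI) = -20·(8/3)²·(8-(8/3))²·((8/3)+2·8)/(120·8·10000) = -3584/455625 m
Load 2 — point force P=15 kN at a=2 m (b=L-a=6):
  y_2 = -Pa²(L-x)²(3bL-(3b+a)(L-x))/(6L³EI)  [x>a] = -15·2²·(8-(8/3))²·(3·6·8-(3·6+2)·(8-(8/3)))/(6·8³·10000) = -7/3375 m
Load 3 — uniform load w=14 kN/m over full span:
  y_3 = -wx²(L-x)²/(24EI) = -14·(8/3)²·(8-(8/3))²/(24·10000) = -1792/151875 m
Superposition: y = Σ y_i = -1981/91125 m ≈ -0.021739 m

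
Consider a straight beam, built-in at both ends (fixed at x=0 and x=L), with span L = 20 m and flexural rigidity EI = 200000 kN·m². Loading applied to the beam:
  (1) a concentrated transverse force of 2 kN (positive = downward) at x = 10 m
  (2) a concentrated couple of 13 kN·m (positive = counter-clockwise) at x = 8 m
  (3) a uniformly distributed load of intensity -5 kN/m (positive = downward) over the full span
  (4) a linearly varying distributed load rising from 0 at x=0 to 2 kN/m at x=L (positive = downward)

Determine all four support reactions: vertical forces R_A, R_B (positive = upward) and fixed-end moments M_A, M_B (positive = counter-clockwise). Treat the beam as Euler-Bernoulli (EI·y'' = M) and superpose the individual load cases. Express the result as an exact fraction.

Load 1 — point force P=2 kN at a=10 m (b=L-a=10):
  R_A = Pb²(3a+b)/L³ = 2·10²·(3·10+10)/20³ = 1 kN
  M_A = Pab²/L² = 2·10·10²/20² = 5 kN·m
  R_B = Pa²(a+3b)/L³ = 2·10²·(10+3·10)/20³ = 1 kN
  M_B = -Pa²b/L² = -2·10²·10/20² = -5 kN·m
Load 2 — applied couple M₀=13 kN·m at a=8 m (b=L-a=12):
  R_A = 6M₀ab/L³ = 6·13·8·12/20³ = 117/125 kN
  M_A = M₀b(2a-b)/L² = 13·12·(2·8-12)/20² = 39/25 kN·m
  R_B = -6M₀ab/L³ = -6·13·8·12/20³ = -117/125 kN
  M_B = M₀a(2b-a)/L² = 13·8·(2·12-8)/20² = 104/25 kN·m
Load 3 — uniform load w=-5 kN/m over full span:
  R_A = wL/2 = (-5)·20/2 = -50 kN
  M_A = wL²/12 = (-5)·20²/12 = -500/3 kN·m
  R_B = wL/2 = (-5)·20/2 = -50 kN
  M_B = -wL²/12 = -(-5)·20²/12 = 500/3 kN·m
Load 4 — triangular load w₀=2 kN/m (0→w₀ over full span):
  R_A = 3w₀L/20 = 3·2·20/20 = 6 kN
  M_A = w₀L²/30 = 2·20²/30 = 80/3 kN·m
  R_B = 7w₀L/20 = 7·2·20/20 = 14 kN
  M_B = -w₀L²/20 = -2·20²/20 = -40 kN·m
Superposition: R_A = -5258/125 kN, M_A = -3336/25 kN·m, R_B = -4492/125 kN, M_B = 9437/75 kN·m

R_A = -5258/125 kN, M_A = -3336/25 kN·m, R_B = -4492/125 kN, M_B = 9437/75 kN·m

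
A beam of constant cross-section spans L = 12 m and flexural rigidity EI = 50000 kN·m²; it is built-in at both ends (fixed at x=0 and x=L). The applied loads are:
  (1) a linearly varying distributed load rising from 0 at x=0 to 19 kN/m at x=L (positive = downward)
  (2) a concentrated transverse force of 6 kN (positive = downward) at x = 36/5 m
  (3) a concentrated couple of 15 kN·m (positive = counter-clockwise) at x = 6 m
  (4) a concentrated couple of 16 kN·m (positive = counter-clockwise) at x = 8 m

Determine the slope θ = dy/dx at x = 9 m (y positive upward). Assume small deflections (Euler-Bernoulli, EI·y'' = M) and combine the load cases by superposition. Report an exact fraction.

Load 1 — triangular load w₀=19 kN/m (0→w₀ over full span):
  θ_1 = -w₀(2x(L-x)(L-2x)(x+2L)+x²(L-x)²)/(120LEI) = -19·(2·9·(12-9)·(12-2·9)·(9+2·12)+9²·(12-9)²)/(120·12·50000) = 21033/8000000 rad
Load 2 — point force P=6 kN at a=36/5 m (b=L-a=24/5):
  θ_2 = Pa²(L-x)(2bL-(3b+a)(L-x))/(2L³EI)  [x>a] = 6·(36/5)²·(12-9)·(2·(24/5)·12-(3·(24/5)+(36/5))·(12-9))/(2·12³·50000) = 1701/6250000 rad
Load 3 — applied couple M₀=15 kN·m at a=6 m (b=L-a=6):
  θ_3 = (R_Ax²/2 - M_Ax - M₀(x-a))/EI  [x>a] with R_A=15/8, M_A=15/4 = ((15/8)·9²/2 - (15/4)·9 - 15·(9-6))/50000 = -9/160000 rad
Load 4 — applied couple M₀=16 kN·m at a=8 m (b=L-a=4):
  θ_4 = (R_Ax²/2 - M_Ax - M₀(x-a))/EI  [x>a] with R_A=16/9, M_A=16/3 = ((16/9)·9²/2 - (16/3)·9 - 16·(9-8))/50000 = 1/6250 rad
Superposition: θ = Σ θ_i = 601007/200000000 rad ≈ 0.003005 rad

θ(9) = 601007/200000000 rad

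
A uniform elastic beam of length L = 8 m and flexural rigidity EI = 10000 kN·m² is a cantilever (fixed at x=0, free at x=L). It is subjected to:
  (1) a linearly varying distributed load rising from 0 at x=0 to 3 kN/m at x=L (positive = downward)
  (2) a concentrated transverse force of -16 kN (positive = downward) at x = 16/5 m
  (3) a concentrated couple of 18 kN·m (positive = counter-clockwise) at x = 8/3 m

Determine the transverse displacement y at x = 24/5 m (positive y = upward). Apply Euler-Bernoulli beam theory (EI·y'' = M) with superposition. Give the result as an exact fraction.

Load 1 — triangular load w₀=3 kN/m (0→w₀ over full span):
  y_1 = (w₀Lx³/12-w₀L²x²/6-w₀x⁵/(120L))/EI = (3·8·(24/5)³/12-3·8²·(24/5)²/6-3·(24/5)⁵/(120·8))/10000 = -511776/9765625 m
Load 2 — point force P=-16 kN at a=16/5 m (b=L-a=24/5):
  y_2 = -Pa²(3x-a)/(6EI)  [x>a] = -(-16)·(16/5)²·(3·(24/5)-(16/5))/(6·10000) = 7168/234375 m
Load 3 — applied couple M₀=18 kN·m at a=8/3 m (b=L-a=16/3):
  y_3 = M₀a(2x-a)/(2EI)  [x>a] = 18·(8/3)·(2·(24/5)-(8/3))/(2·10000) = 52/3125 m
Superposition: y = Σ y_i = -151828/29296875 m ≈ -0.005182 m

y(24/5) = -151828/29296875 m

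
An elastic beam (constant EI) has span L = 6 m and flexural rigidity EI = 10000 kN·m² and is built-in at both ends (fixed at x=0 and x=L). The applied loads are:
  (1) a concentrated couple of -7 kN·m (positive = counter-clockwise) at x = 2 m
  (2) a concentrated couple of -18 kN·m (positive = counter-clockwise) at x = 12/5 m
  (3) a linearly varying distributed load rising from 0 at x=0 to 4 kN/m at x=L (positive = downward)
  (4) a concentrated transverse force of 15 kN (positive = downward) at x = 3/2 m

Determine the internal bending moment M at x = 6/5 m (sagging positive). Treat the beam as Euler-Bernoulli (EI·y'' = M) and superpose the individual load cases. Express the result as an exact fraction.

Load 1 — applied couple M₀=-7 kN·m at a=2 m (b=L-a=4):
  M_1 = R_Ax - M_A  [x≤a] with R_A=-14/9, M_A=0 = (-14/9)·(6/5) - 0 = -28/15 kN·m
Load 2 — applied couple M₀=-18 kN·m at a=12/5 m (b=L-a=18/5):
  M_2 = R_Ax - M_A  [x≤a] with R_A=-108/25, M_A=-54/25 = (-108/25)·(6/5) - (-54/25) = -378/125 kN·m
Load 3 — triangular load w₀=4 kN/m (0→w₀ over full span):
  M_3 = 3w₀Lx/20 - w₀L²/30 - w₀x³/(6L) = 3·4·6·(6/5)/20 - 4·6²/30 - 4·(6/5)³/(6·6) = -84/125 kN·m
Load 4 — point force P=15 kN at a=3/2 m (b=L-a=9/2):
  M_4 = Pb²(3a+b)x/L³ - Pab²/L²  [x≤a] = 15·(9/2)²·(3·(3/2)+(9/2))·(6/5)/6³ - 15·(3/2)·(9/2)²/6² = 81/32 kN·m
Superposition: M = Σ M_i = -36377/12000 kN·m ≈ -3.031417 kN·m

M(6/5) = -36377/12000 kN·m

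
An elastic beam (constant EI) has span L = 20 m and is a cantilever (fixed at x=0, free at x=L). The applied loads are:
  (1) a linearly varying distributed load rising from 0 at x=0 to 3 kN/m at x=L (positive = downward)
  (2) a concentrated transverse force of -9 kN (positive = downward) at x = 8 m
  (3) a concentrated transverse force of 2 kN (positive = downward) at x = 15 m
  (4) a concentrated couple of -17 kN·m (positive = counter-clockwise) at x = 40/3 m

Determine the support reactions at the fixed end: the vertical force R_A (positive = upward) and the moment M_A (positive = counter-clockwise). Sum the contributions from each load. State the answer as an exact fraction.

R_A = 23 kN, M_A = 375 kN·m

Load 1 — triangular load w₀=3 kN/m (0→w₀ over full span):
  R_A = w₀L/2 = 3·20/2 = 30 kN
  M_A = w₀L²/3 = 3·20²/3 = 400 kN·m
Load 2 — point force P=-9 kN at a=8 m (b=L-a=12):
  R_A = P = (-9) = -9 kN
  M_A = Pa = (-9)·8 = -72 kN·m
Load 3 — point force P=2 kN at a=15 m (b=L-a=5):
  R_A = P = 2 kN
  M_A = Pa = 2·15 = 30 kN·m
Load 4 — applied couple M₀=-17 kN·m at a=40/3 m (b=L-a=20/3):
  R_A = 0 kN
  M_A = -M₀ = -(-17) = 17 kN·m
Superposition: R_A = 23 kN, M_A = 375 kN·m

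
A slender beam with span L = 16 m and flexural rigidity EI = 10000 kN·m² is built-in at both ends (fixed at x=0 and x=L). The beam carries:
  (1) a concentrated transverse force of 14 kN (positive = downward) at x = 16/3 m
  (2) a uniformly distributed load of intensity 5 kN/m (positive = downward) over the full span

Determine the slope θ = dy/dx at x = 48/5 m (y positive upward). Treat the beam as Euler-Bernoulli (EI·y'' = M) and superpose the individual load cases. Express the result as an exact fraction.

Load 1 — point force P=14 kN at a=16/3 m (b=L-a=32/3):
  θ_1 = Pa²(L-x)(2bL-(3b+a)(L-x))/(2L³EI)  [x>a] = 14·(16/3)²·(16-(48/5))·(2·(32/3)·16-(3·(32/3)+(16/3))·(16-(48/5)))/(2·16³·10000) = 448/140625 rad
Load 2 — uniform load w=5 kN/m over full span:
  θ_2 = -wx(L-x)(L-2x)/(12EI) = -5·(48/5)·(16-(48/5))·(16-2·(48/5))/(12·10000) = 128/15625 rad
Superposition: θ = Σ θ_i = 64/5625 rad ≈ 0.011378 rad

θ(48/5) = 64/5625 rad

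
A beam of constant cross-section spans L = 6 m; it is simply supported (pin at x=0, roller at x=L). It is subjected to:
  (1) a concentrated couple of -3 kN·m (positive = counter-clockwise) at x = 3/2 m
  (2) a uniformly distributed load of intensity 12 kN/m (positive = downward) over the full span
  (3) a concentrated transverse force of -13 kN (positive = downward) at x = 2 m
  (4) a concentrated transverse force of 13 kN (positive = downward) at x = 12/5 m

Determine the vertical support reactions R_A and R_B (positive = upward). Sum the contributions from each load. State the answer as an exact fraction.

Load 1 — applied couple M₀=-3 kN·m at a=3/2 m (b=L-a=9/2):
  R_A = M₀/L = (-3)/6 = -1/2 kN
  R_B = -M₀/L = -(-3)/6 = 1/2 kN
Load 2 — uniform load w=12 kN/m over full span:
  R_A = wL/2 = 12·6/2 = 36 kN
  R_B = wL/2 = 12·6/2 = 36 kN
Load 3 — point force P=-13 kN at a=2 m (b=L-a=4):
  R_A = Pb/L = (-13)·4/6 = -26/3 kN
  R_B = Pa/L = (-13)·2/6 = -13/3 kN
Load 4 — point force P=13 kN at a=12/5 m (b=L-a=18/5):
  R_A = Pb/L = 13·(18/5)/6 = 39/5 kN
  R_B = Pa/L = 13·(12/5)/6 = 26/5 kN
Superposition: R_A = 1039/30 kN, R_B = 1121/30 kN

R_A = 1039/30 kN, R_B = 1121/30 kN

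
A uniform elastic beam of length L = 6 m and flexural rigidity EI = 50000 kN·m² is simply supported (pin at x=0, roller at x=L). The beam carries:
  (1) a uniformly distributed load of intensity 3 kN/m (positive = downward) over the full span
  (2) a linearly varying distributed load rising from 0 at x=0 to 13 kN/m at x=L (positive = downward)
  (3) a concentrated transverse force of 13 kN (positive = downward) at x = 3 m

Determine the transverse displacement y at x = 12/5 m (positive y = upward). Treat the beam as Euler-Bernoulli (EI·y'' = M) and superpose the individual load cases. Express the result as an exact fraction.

y(12/5) = -3218139/781250000 m

Load 1 — uniform load w=3 kN/m over full span:
  y_1 = -wx(L³-2Lx²+x³)/(24EI) = -3·(12/5)·(6³-2·6·(12/5)²+(12/5)³)/(24·50000) = -7533/7812500 m
Load 2 — triangular load w₀=13 kN/m (0→w₀ over full span):
  y_2 = -w₀x(7L⁴-10L²x²+3x⁴)/(360LEI) = -13·(12/5)·(7·6⁴-10·6²·(12/5)²+3·(12/5)⁴)/(360·6·50000) = -400491/195312500 m
Load 3 — point force P=13 kN at a=3 m (b=L-a=3):
  y_3 = -Pbx(L²-b²-x²)/(6LEI)  [x≤a] = -13·3·(12/5)·(6²-3²-(12/5)²)/(6·6·50000) = -6903/6250000 m
Superposition: y = Σ y_i = -3218139/781250000 m ≈ -0.004119 m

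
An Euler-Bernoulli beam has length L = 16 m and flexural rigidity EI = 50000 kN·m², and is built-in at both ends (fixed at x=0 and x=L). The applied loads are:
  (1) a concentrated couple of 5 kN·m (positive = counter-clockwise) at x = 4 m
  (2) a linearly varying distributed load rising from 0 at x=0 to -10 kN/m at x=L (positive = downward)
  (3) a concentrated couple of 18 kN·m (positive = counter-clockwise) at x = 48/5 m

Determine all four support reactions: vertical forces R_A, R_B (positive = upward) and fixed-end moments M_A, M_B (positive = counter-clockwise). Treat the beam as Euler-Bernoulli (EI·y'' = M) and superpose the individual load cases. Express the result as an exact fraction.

Load 1 — applied couple M₀=5 kN·m at a=4 m (b=L-a=12):
  R_A = 6M₀ab/L³ = 6·5·4·12/16³ = 45/128 kN
  M_A = M₀b(2a-b)/L² = 5·12·(2·4-12)/16² = -15/16 kN·m
  R_B = -6M₀ab/L³ = -6·5·4·12/16³ = -45/128 kN
  M_B = M₀a(2b-a)/L² = 5·4·(2·12-4)/16² = 25/16 kN·m
Load 2 — triangular load w₀=-10 kN/m (0→w₀ over full span):
  R_A = 3w₀L/20 = 3·(-10)·16/20 = -24 kN
  M_A = w₀L²/30 = (-10)·16²/30 = -256/3 kN·m
  R_B = 7w₀L/20 = 7·(-10)·16/20 = -56 kN
  M_B = -w₀L²/20 = -(-10)·16²/20 = 128 kN·m
Load 3 — applied couple M₀=18 kN·m at a=48/5 m (b=L-a=32/5):
  R_A = 6M₀ab/L³ = 6·18·(48/5)·(32/5)/16³ = 81/50 kN
  M_A = M₀b(2a-b)/L² = 18·(32/5)·(2·(48/5)-(32/5))/16² = 144/25 kN·m
  R_B = -6M₀ab/L³ = -6·18·(48/5)·(32/5)/16³ = -81/50 kN
  M_B = M₀a(2b-a)/L² = 18·(48/5)·(2·(32/5)-(48/5))/16² = 54/25 kN·m
Superposition: R_A = -70491/3200 kN, M_A = -96613/1200 kN·m, R_B = -185509/3200 kN, M_B = 52689/400 kN·m

R_A = -70491/3200 kN, M_A = -96613/1200 kN·m, R_B = -185509/3200 kN, M_B = 52689/400 kN·m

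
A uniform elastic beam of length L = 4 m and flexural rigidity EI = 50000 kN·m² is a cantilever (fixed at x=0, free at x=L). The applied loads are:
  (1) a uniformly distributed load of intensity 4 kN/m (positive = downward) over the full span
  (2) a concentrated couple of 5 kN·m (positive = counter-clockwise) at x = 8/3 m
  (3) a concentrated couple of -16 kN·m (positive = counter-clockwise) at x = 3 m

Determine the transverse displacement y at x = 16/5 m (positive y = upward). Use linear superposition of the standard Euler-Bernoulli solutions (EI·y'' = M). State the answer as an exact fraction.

Load 1 — uniform load w=4 kN/m over full span:
  y_1 = -wx²(x²-4Lx+6L²)/(24EI) = -4·(16/5)²·((16/5)²-4·4·(16/5)+6·4²)/(24·50000) = -11008/5859375 m
Load 2 — applied couple M₀=5 kN·m at a=8/3 m (b=L-a=4/3):
  y_2 = M₀a(2x-a)/(2EI)  [x>a] = 5·(8/3)·(2·(16/5)-(8/3))/(2·50000) = 14/28125 m
Load 3 — applied couple M₀=-16 kN·m at a=3 m (b=L-a=1):
  y_3 = M₀a(2x-a)/(2EI)  [x>a] = (-16)·3·(2·(16/5)-3)/(2·50000) = -51/31250 m
Superposition: y = Σ y_i = -105923/35156250 m ≈ -0.003013 m

y(16/5) = -105923/35156250 m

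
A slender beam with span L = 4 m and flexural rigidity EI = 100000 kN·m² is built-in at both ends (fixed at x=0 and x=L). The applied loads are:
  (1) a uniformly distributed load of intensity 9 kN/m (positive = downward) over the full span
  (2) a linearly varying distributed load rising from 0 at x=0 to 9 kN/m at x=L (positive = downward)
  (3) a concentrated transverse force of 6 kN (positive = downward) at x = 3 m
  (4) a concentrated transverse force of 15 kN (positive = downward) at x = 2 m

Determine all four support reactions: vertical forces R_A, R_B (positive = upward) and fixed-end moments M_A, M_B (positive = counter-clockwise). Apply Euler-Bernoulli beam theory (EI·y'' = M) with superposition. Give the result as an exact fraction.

Load 1 — uniform load w=9 kN/m over full span:
  R_A = wL/2 = 9·4/2 = 18 kN
  M_A = wL²/12 = 9·4²/12 = 12 kN·m
  R_B = wL/2 = 9·4/2 = 18 kN
  M_B = -wL²/12 = -9·4²/12 = -12 kN·m
Load 2 — triangular load w₀=9 kN/m (0→w₀ over full span):
  R_A = 3w₀L/20 = 3·9·4/20 = 27/5 kN
  M_A = w₀L²/30 = 9·4²/30 = 24/5 kN·m
  R_B = 7w₀L/20 = 7·9·4/20 = 63/5 kN
  M_B = -w₀L²/20 = -9·4²/20 = -36/5 kN·m
Load 3 — point force P=6 kN at a=3 m (b=L-a=1):
  R_A = Pb²(3a+b)/L³ = 6·1²·(3·3+1)/4³ = 15/16 kN
  M_A = Pab²/L² = 6·3·1²/4² = 9/8 kN·m
  R_B = Pa²(a+3b)/L³ = 6·3²·(3+3·1)/4³ = 81/16 kN
  M_B = -Pa²b/L² = -6·3²·1/4² = -27/8 kN·m
Load 4 — point force P=15 kN at a=2 m (b=L-a=2):
  R_A = Pb²(3a+b)/L³ = 15·2²·(3·2+2)/4³ = 15/2 kN
  M_A = Pab²/L² = 15·2·2²/4² = 15/2 kN·m
  R_B = Pa²(a+3b)/L³ = 15·2²·(2+3·2)/4³ = 15/2 kN
  M_B = -Pa²b/L² = -15·2²·2/4² = -15/2 kN·m
Superposition: R_A = 2547/80 kN, M_A = 1017/40 kN·m, R_B = 3453/80 kN, M_B = -1203/40 kN·m

R_A = 2547/80 kN, M_A = 1017/40 kN·m, R_B = 3453/80 kN, M_B = -1203/40 kN·m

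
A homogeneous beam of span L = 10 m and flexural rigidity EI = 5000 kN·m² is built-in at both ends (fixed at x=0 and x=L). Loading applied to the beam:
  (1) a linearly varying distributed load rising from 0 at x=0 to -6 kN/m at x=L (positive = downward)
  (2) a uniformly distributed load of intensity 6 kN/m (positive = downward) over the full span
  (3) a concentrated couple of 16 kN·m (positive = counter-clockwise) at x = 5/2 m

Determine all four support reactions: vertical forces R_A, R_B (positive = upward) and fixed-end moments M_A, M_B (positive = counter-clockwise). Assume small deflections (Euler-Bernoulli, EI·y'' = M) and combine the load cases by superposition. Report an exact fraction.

Load 1 — triangular load w₀=-6 kN/m (0→w₀ over full span):
  R_A = 3w₀L/20 = 3·(-6)·10/20 = -9 kN
  M_A = w₀L²/30 = (-6)·10²/30 = -20 kN·m
  R_B = 7w₀L/20 = 7·(-6)·10/20 = -21 kN
  M_B = -w₀L²/20 = -(-6)·10²/20 = 30 kN·m
Load 2 — uniform load w=6 kN/m over full span:
  R_A = wL/2 = 6·10/2 = 30 kN
  M_A = wL²/12 = 6·10²/12 = 50 kN·m
  R_B = wL/2 = 6·10/2 = 30 kN
  M_B = -wL²/12 = -6·10²/12 = -50 kN·m
Load 3 — applied couple M₀=16 kN·m at a=5/2 m (b=L-a=15/2):
  R_A = 6M₀ab/L³ = 6·16·(5/2)·(15/2)/10³ = 9/5 kN
  M_A = M₀b(2a-b)/L² = 16·(15/2)·(2·(5/2)-(15/2))/10² = -3 kN·m
  R_B = -6M₀ab/L³ = -6·16·(5/2)·(15/2)/10³ = -9/5 kN
  M_B = M₀a(2b-a)/L² = 16·(5/2)·(2·(15/2)-(5/2))/10² = 5 kN·m
Superposition: R_A = 114/5 kN, M_A = 27 kN·m, R_B = 36/5 kN, M_B = -15 kN·m

R_A = 114/5 kN, M_A = 27 kN·m, R_B = 36/5 kN, M_B = -15 kN·m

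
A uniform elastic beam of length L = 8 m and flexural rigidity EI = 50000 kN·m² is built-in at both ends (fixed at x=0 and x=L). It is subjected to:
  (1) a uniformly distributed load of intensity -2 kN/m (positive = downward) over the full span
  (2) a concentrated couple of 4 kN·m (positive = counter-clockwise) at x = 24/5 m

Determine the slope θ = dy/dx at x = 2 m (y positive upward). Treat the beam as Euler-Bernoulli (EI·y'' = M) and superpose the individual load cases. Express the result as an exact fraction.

θ(2) = 43/312500 rad

Load 1 — uniform load w=-2 kN/m over full span:
  θ_1 = -wx(L-x)(L-2x)/(12EI) = -(-2)·2·(8-2)·(8-2·2)/(12·50000) = 1/6250 rad
Load 2 — applied couple M₀=4 kN·m at a=24/5 m (b=L-a=16/5):
  θ_2 = (R_Ax²/2 - M_Ax)/EI  [x≤a] with R_A=18/25, M_A=32/25 = ((18/25)·2²/2 - (32/25)·2)/50000 = -7/312500 rad
Superposition: θ = Σ θ_i = 43/312500 rad ≈ 0.000138 rad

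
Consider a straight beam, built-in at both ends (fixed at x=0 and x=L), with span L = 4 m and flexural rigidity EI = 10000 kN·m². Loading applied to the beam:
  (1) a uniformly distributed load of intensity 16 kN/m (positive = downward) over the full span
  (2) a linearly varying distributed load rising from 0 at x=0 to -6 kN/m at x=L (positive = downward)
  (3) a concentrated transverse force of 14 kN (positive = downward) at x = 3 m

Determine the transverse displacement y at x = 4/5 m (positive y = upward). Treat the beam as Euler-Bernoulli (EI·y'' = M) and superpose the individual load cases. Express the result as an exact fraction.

y(4/5) = -67211/156250000 m

Load 1 — uniform load w=16 kN/m over full span:
  y_1 = -wx²(L-x)²/(24EI) = -16·(4/5)²·(4-(4/5))²/(24·10000) = -512/1171875 m
Load 2 — triangular load w₀=-6 kN/m (0→w₀ over full span):
  y_2 = -w₀x²(L-x)²(x+2L)/(120LEI) = -(-6)·(4/5)²·(4-(4/5))²·((4/5)+2·4)/(120·4·10000) = 704/9765625 m
Load 3 — point force P=14 kN at a=3 m (b=L-a=1):
  y_3 = -Pb²x²(3aL-(3a+b)x)/(6L³EI)  [x≤a] = -14·1²·(4/5)²·(3·3·4-(3·3+1)·(4/5))/(6·4³·10000) = -49/750000 m
Superposition: y = Σ y_i = -67211/156250000 m ≈ -0.000430 m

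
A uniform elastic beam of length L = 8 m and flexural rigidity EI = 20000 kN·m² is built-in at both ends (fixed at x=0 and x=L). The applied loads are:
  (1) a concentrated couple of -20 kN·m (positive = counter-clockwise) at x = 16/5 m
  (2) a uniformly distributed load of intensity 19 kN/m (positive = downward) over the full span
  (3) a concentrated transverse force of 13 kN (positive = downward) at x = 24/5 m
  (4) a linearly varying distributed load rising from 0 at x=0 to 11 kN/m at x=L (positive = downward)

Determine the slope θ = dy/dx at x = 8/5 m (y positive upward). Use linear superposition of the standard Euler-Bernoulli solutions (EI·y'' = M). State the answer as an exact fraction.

Load 1 — applied couple M₀=-20 kN·m at a=16/5 m (b=L-a=24/5):
  θ_1 = (R_Ax²/2 - M_Ax)/EI  [x≤a] with R_A=-18/5, M_A=-12/5 = ((-18/5)·(8/5)²/2 - (-12/5)·(8/5))/20000 = -3/78125 rad
Load 2 — uniform load w=19 kN/m over full span:
  θ_2 = -wx(L-x)(L-2x)/(12EI) = -19·(8/5)·(8-(8/5))·(8-2·(8/5))/(12·20000) = -304/78125 rad
Load 3 — point force P=13 kN at a=24/5 m (b=L-a=16/5):
  θ_3 = -Pb²x(2aL-(3a+b)x)/(2L³EI)  [x≤a] = -13·(16/5)²·(8/5)·(2·(24/5)·8-(3·(24/5)+(16/5))·(8/5))/(2·8³·20000) = -988/1953125 rad
Load 4 — triangular load w₀=11 kN/m (0→w₀ over full span):
  θ_4 = -w₀(2x(L-x)(L-2x)(x+2L)+x²(L-x)²)/(120LEI) = -11·(2·(8/5)·(8-(8/5))·(8-2·(8/5))·((8/5)+2·8)+(8/5)²·(8-(8/5))²)/(120·8·20000) = -1232/1171875 rad
Superposition: θ = Σ θ_i = -32149/5859375 rad ≈ -0.005487 rad

θ(8/5) = -32149/5859375 rad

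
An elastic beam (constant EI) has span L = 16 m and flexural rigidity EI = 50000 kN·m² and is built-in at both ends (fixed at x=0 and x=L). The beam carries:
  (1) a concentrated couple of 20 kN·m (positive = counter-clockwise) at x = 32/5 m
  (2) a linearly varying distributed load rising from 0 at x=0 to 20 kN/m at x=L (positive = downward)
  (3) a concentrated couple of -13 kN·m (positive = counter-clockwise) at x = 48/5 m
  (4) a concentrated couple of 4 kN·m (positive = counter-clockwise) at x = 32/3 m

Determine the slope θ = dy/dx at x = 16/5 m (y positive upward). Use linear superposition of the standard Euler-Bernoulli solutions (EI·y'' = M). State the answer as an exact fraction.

θ(16/5) = -35102/5859375 rad

Load 1 — applied couple M₀=20 kN·m at a=32/5 m (b=L-a=48/5):
  θ_1 = (R_Ax²/2 - M_Ax)/EI  [x≤a] with R_A=9/5, M_A=12/5 = ((9/5)·(16/5)²/2 - (12/5)·(16/5))/50000 = 12/390625 rad
Load 2 — triangular load w₀=20 kN/m (0→w₀ over full span):
  θ_2 = -w₀(2x(L-x)(L-2x)(x+2L)+x²(L-x)²)/(120LEI) = -20·(2·(16/5)·(16-(16/5))·(16-2·(16/5))·((16/5)+2·16)+(16/5)²·(16-(16/5))²)/(120·16·50000) = -7168/1171875 rad
Load 3 — applied couple M₀=-13 kN·m at a=48/5 m (b=L-a=32/5):
  θ_3 = (R_Ax²/2 - M_Ax)/EI  [x≤a] with R_A=-117/100, M_A=-104/25 = ((-117/100)·(16/5)²/2 - (-104/25)·(16/5))/50000 = 286/1953125 rad
Load 4 — applied couple M₀=4 kN·m at a=32/3 m (b=L-a=16/3):
  θ_4 = (R_Ax²/2 - M_Ax)/EI  [x≤a] with R_A=1/3, M_A=4/3 = ((1/3)·(16/5)²/2 - (4/3)·(16/5))/50000 = -4/78125 rad
Superposition: θ = Σ θ_i = -35102/5859375 rad ≈ -0.005991 rad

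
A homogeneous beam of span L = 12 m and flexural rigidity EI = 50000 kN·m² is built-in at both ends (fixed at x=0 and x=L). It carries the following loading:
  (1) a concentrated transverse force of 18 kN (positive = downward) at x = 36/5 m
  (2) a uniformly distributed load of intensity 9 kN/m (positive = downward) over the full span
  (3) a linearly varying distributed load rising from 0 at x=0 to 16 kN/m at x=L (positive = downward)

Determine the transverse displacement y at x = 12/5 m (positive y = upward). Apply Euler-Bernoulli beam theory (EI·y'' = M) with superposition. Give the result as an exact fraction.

y(12/5) = -390528/48828125 m

Load 1 — point force P=18 kN at a=36/5 m (b=L-a=24/5):
  y_1 = -Pb²x²(3aL-(3a+b)x)/(6L³EI)  [x≤a] = -18·(24/5)²·(12/5)²·(3·(36/5)·12-(3·(36/5)+(24/5))·(12/5))/(6·12³·50000) = -44064/48828125 m
Load 2 — uniform load w=9 kN/m over full span:
  y_2 = -wx²(L-x)²/(24EI) = -9·(12/5)²·(12-(12/5))²/(24·50000) = -7776/1953125 m
Load 3 — triangular load w₀=16 kN/m (0→w₀ over full span):
  y_3 = -w₀x²(L-x)²(x+2L)/(120LEI) = -16·(12/5)²·(12-(12/5))²·((12/5)+2·12)/(120·12·50000) = -152064/48828125 m
Superposition: y = Σ y_i = -390528/48828125 m ≈ -0.007998 m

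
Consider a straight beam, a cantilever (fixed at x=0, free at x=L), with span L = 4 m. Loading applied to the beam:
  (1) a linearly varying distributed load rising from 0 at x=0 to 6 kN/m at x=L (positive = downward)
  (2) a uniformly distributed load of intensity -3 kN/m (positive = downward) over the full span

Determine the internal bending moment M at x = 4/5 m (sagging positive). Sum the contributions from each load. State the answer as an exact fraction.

M(4/5) = -896/125 kN·m

Load 1 — triangular load w₀=6 kN/m (0→w₀ over full span):
  M_1 = w₀Lx/2 - w₀L²/3 - w₀x³/(6L) = 6·4·(4/5)/2 - 6·4²/3 - 6·(4/5)³/(6·4) = -2816/125 kN·m
Load 2 — uniform load w=-3 kN/m over full span:
  M_2 = -w(L-x)²/2 = -(-3)·(4-(4/5))²/2 = 384/25 kN·m
Superposition: M = Σ M_i = -896/125 kN·m ≈ -7.168000 kN·m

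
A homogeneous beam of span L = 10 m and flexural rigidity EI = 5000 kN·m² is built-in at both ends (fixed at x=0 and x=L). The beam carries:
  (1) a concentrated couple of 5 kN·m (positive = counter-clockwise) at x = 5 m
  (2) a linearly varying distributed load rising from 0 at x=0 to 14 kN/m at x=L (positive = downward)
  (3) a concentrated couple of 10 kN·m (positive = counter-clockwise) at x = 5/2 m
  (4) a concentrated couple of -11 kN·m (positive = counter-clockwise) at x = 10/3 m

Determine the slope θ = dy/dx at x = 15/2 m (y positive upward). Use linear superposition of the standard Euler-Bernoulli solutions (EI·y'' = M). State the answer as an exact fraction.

Load 1 — applied couple M₀=5 kN·m at a=5 m (b=L-a=5):
  θ_1 = (R_Ax²/2 - M_Ax - M₀(x-a))/EI  [x>a] with R_A=3/4, M_A=5/4 = ((3/4)·(15/2)²/2 - (5/4)·(15/2) - 5·((15/2)-5))/5000 = -1/6400 rad
Load 2 — triangular load w₀=14 kN/m (0→w₀ over full span):
  θ_2 = -w₀(2x(L-x)(L-2x)(x+2L)+x²(L-x)²)/(120LEI) = -14·(2·(15/2)·(10-(15/2))·(10-2·(15/2))·((15/2)+2·10)+(15/2)²·(10-(15/2))²)/(120·10·5000) = 287/25600 rad
Load 3 — applied couple M₀=10 kN·m at a=5/2 m (b=L-a=15/2):
  θ_3 = (R_Ax²/2 - M_Ax - M₀(x-a))/EI  [x>a] with R_A=9/8, M_A=-15/8 = ((9/8)·(15/2)²/2 - (-15/8)·(15/2) - 10·((15/2)-(5/2)))/5000 = -11/12800 rad
Load 4 — applied couple M₀=-11 kN·m at a=10/3 m (b=L-a=20/3):
  θ_4 = (R_Ax²/2 - M_Ax - M₀(x-a))/EI  [x>a] with R_A=-22/15, M_A=0 = ((-22/15)·(15/2)²/2 - 0·(15/2) - (-11)·((15/2)-(10/3)))/5000 = 11/12000 rad
Superposition: θ = Σ θ_i = 4267/384000 rad ≈ 0.011112 rad

θ(15/2) = 4267/384000 rad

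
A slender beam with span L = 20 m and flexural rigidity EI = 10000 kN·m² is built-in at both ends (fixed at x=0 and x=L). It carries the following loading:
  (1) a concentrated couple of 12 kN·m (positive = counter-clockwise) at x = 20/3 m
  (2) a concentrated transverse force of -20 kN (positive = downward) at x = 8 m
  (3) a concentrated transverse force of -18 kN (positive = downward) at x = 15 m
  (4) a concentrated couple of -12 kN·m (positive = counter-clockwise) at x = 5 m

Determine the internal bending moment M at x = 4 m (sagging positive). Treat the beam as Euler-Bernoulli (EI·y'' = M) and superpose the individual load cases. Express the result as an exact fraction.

M(4) = 1927/200 kN·m

Load 1 — applied couple M₀=12 kN·m at a=20/3 m (b=L-a=40/3):
  M_1 = R_Ax - M_A  [x≤a] with R_A=4/5, M_A=0 = (4/5)·4 - 0 = 16/5 kN·m
Load 2 — point force P=-20 kN at a=8 m (b=L-a=12):
  M_2 = Pb²(3a+b)x/L³ - Pab²/L²  [x≤a] = (-20)·12²·(3·8+12)·4/20³ - (-20)·8·12²/20² = 144/25 kN·m
Load 3 — point force P=-18 kN at a=15 m (b=L-a=5):
  M_3 = Pb²(3a+b)x/L³ - Pab²/L²  [x≤a] = (-18)·5²·(3·15+5)·4/20³ - (-18)·15·5²/20² = 45/8 kN·m
Load 4 — applied couple M₀=-12 kN·m at a=5 m (b=L-a=15):
  M_4 = R_Ax - M_A  [x≤a] with R_A=-27/40, M_A=9/4 = (-27/40)·4 - (9/4) = -99/20 kN·m
Superposition: M = Σ M_i = 1927/200 kN·m ≈ 9.635000 kN·m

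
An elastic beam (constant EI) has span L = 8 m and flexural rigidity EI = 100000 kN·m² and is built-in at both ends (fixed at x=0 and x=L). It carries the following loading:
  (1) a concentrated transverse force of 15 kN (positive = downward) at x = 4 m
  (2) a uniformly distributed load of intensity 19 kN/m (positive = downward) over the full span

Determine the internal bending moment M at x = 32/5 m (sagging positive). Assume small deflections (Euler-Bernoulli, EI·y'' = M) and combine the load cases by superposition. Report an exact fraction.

M(32/5) = -529/75 kN·m

Load 1 — point force P=15 kN at a=4 m (b=L-a=4):
  M_1 = Pa²(a+3b)(L-x)/L³ - Pa²b/L²  [x>a] = 15·4²·(4+3·4)·(8-(32/5))/8³ - 15·4²·4/8² = -3 kN·m
Load 2 — uniform load w=19 kN/m over full span:
  M_2 = wLx/2 - wL²/12 - wx²/2 = 19·8·(32/5)/2 - 19·8²/12 - 19·(32/5)²/2 = -304/75 kN·m
Superposition: M = Σ M_i = -529/75 kN·m ≈ -7.053333 kN·m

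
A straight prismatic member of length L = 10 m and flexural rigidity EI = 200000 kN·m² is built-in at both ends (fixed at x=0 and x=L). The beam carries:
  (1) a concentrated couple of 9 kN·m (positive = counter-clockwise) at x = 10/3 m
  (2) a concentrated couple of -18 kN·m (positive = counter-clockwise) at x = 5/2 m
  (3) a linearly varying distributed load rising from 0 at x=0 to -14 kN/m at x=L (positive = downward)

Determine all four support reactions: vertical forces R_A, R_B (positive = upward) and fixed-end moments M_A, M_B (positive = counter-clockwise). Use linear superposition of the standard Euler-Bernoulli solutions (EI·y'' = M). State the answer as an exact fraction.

Load 1 — applied couple M₀=9 kN·m at a=10/3 m (b=L-a=20/3):
  R_A = 6M₀ab/L³ = 6·9·(10/3)·(20/3)/10³ = 6/5 kN
  M_A = M₀b(2a-b)/L² = 9·(20/3)·(2·(10/3)-(20/3))/10² = 0 kN·m
  R_B = -6M₀ab/L³ = -6·9·(10/3)·(20/3)/10³ = -6/5 kN
  M_B = M₀a(2b-a)/L² = 9·(10/3)·(2·(20/3)-(10/3))/10² = 3 kN·m
Load 2 — applied couple M₀=-18 kN·m at a=5/2 m (b=L-a=15/2):
  R_A = 6M₀ab/L³ = 6·(-18)·(5/2)·(15/2)/10³ = -81/40 kN
  M_A = M₀b(2a-b)/L² = (-18)·(15/2)·(2·(5/2)-(15/2))/10² = 27/8 kN·m
  R_B = -6M₀ab/L³ = -6·(-18)·(5/2)·(15/2)/10³ = 81/40 kN
  M_B = M₀a(2b-a)/L² = (-18)·(5/2)·(2·(15/2)-(5/2))/10² = -45/8 kN·m
Load 3 — triangular load w₀=-14 kN/m (0→w₀ over full span):
  R_A = 3w₀L/20 = 3·(-14)·10/20 = -21 kN
  M_A = w₀L²/30 = (-14)·10²/30 = -140/3 kN·m
  R_B = 7w₀L/20 = 7·(-14)·10/20 = -49 kN
  M_B = -w₀L²/20 = -(-14)·10²/20 = 70 kN·m
Superposition: R_A = -873/40 kN, M_A = -1039/24 kN·m, R_B = -1927/40 kN, M_B = 539/8 kN·m

R_A = -873/40 kN, M_A = -1039/24 kN·m, R_B = -1927/40 kN, M_B = 539/8 kN·m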